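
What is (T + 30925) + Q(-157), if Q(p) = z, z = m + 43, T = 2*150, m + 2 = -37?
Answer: 31229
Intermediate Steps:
m = -39 (m = -2 - 37 = -39)
T = 300
z = 4 (z = -39 + 43 = 4)
Q(p) = 4
(T + 30925) + Q(-157) = (300 + 30925) + 4 = 31225 + 4 = 31229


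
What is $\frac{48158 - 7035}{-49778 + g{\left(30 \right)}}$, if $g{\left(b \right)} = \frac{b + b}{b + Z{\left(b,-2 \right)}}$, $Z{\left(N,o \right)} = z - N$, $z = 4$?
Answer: $- \frac{41123}{49763} \approx -0.82638$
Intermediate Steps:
$Z{\left(N,o \right)} = 4 - N$
$g{\left(b \right)} = \frac{b}{2}$ ($g{\left(b \right)} = \frac{b + b}{b - \left(-4 + b\right)} = \frac{2 b}{4} = 2 b \frac{1}{4} = \frac{b}{2}$)
$\frac{48158 - 7035}{-49778 + g{\left(30 \right)}} = \frac{48158 - 7035}{-49778 + \frac{1}{2} \cdot 30} = \frac{41123}{-49778 + 15} = \frac{41123}{-49763} = 41123 \left(- \frac{1}{49763}\right) = - \frac{41123}{49763}$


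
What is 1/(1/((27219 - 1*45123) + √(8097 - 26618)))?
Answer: -17904 + I*√18521 ≈ -17904.0 + 136.09*I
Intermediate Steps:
1/(1/((27219 - 1*45123) + √(8097 - 26618))) = 1/(1/((27219 - 45123) + √(-18521))) = 1/(1/(-17904 + I*√18521)) = -17904 + I*√18521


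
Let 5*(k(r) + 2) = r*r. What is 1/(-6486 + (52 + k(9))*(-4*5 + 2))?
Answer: -5/38388 ≈ -0.00013025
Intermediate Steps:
k(r) = -2 + r²/5 (k(r) = -2 + (r*r)/5 = -2 + r²/5)
1/(-6486 + (52 + k(9))*(-4*5 + 2)) = 1/(-6486 + (52 + (-2 + (⅕)*9²))*(-4*5 + 2)) = 1/(-6486 + (52 + (-2 + (⅕)*81))*(-20 + 2)) = 1/(-6486 + (52 + (-2 + 81/5))*(-18)) = 1/(-6486 + (52 + 71/5)*(-18)) = 1/(-6486 + (331/5)*(-18)) = 1/(-6486 - 5958/5) = 1/(-38388/5) = -5/38388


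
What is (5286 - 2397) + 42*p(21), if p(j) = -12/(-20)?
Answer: 14571/5 ≈ 2914.2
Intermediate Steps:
p(j) = 3/5 (p(j) = -12*(-1/20) = 3/5)
(5286 - 2397) + 42*p(21) = (5286 - 2397) + 42*(3/5) = 2889 + 126/5 = 14571/5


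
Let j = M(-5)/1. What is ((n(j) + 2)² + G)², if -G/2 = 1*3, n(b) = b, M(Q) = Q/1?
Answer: 9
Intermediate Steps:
M(Q) = Q (M(Q) = Q*1 = Q)
j = -5 (j = -5/1 = -5*1 = -5)
G = -6 (G = -2*3 = -6)
((n(j) + 2)² + G)² = ((-5 + 2)² - 6)² = ((-3)² - 6)² = (9 - 6)² = 3² = 9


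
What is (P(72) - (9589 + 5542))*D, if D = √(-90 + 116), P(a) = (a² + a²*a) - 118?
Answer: 363183*√26 ≈ 1.8519e+6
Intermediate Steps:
P(a) = -118 + a² + a³ (P(a) = (a² + a³) - 118 = -118 + a² + a³)
D = √26 ≈ 5.0990
(P(72) - (9589 + 5542))*D = ((-118 + 72² + 72³) - (9589 + 5542))*√26 = ((-118 + 5184 + 373248) - 1*15131)*√26 = (378314 - 15131)*√26 = 363183*√26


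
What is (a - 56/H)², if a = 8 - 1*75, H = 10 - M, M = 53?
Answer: 7980625/1849 ≈ 4316.2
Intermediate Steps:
H = -43 (H = 10 - 1*53 = 10 - 53 = -43)
a = -67 (a = 8 - 75 = -67)
(a - 56/H)² = (-67 - 56/(-43))² = (-67 - 56*(-1/43))² = (-67 + 56/43)² = (-2825/43)² = 7980625/1849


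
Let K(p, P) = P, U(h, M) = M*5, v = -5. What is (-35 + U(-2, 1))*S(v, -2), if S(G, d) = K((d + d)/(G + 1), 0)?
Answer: 0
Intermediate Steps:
U(h, M) = 5*M
S(G, d) = 0
(-35 + U(-2, 1))*S(v, -2) = (-35 + 5*1)*0 = (-35 + 5)*0 = -30*0 = 0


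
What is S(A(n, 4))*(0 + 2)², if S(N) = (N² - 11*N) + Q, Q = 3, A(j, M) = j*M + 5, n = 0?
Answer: -108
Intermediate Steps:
A(j, M) = 5 + M*j (A(j, M) = M*j + 5 = 5 + M*j)
S(N) = 3 + N² - 11*N (S(N) = (N² - 11*N) + 3 = 3 + N² - 11*N)
S(A(n, 4))*(0 + 2)² = (3 + (5 + 4*0)² - 11*(5 + 4*0))*(0 + 2)² = (3 + (5 + 0)² - 11*(5 + 0))*2² = (3 + 5² - 11*5)*4 = (3 + 25 - 55)*4 = -27*4 = -108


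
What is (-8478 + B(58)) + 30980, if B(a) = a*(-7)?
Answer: 22096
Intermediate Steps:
B(a) = -7*a
(-8478 + B(58)) + 30980 = (-8478 - 7*58) + 30980 = (-8478 - 406) + 30980 = -8884 + 30980 = 22096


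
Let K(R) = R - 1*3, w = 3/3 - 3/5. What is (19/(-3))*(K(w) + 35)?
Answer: -1026/5 ≈ -205.20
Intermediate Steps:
w = ⅖ (w = 3*(⅓) - 3*⅕ = 1 - ⅗ = ⅖ ≈ 0.40000)
K(R) = -3 + R (K(R) = R - 3 = -3 + R)
(19/(-3))*(K(w) + 35) = (19/(-3))*((-3 + ⅖) + 35) = (19*(-⅓))*(-13/5 + 35) = -19/3*162/5 = -1026/5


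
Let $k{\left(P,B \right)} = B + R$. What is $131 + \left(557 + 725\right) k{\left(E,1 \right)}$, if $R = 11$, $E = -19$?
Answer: $15515$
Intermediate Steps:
$k{\left(P,B \right)} = 11 + B$ ($k{\left(P,B \right)} = B + 11 = 11 + B$)
$131 + \left(557 + 725\right) k{\left(E,1 \right)} = 131 + \left(557 + 725\right) \left(11 + 1\right) = 131 + 1282 \cdot 12 = 131 + 15384 = 15515$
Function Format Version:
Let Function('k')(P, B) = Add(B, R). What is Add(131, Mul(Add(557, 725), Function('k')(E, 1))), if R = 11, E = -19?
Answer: 15515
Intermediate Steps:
Function('k')(P, B) = Add(11, B) (Function('k')(P, B) = Add(B, 11) = Add(11, B))
Add(131, Mul(Add(557, 725), Function('k')(E, 1))) = Add(131, Mul(Add(557, 725), Add(11, 1))) = Add(131, Mul(1282, 12)) = Add(131, 15384) = 15515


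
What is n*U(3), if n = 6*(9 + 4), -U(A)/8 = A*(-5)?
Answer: 9360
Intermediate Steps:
U(A) = 40*A (U(A) = -8*A*(-5) = -(-40)*A = 40*A)
n = 78 (n = 6*13 = 78)
n*U(3) = 78*(40*3) = 78*120 = 9360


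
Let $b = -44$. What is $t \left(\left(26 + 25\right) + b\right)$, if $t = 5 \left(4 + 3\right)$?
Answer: $245$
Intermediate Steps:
$t = 35$ ($t = 5 \cdot 7 = 35$)
$t \left(\left(26 + 25\right) + b\right) = 35 \left(\left(26 + 25\right) - 44\right) = 35 \left(51 - 44\right) = 35 \cdot 7 = 245$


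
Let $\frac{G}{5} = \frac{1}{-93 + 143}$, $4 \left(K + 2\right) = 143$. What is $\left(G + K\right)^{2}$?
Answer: $\frac{458329}{400} \approx 1145.8$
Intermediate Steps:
$K = \frac{135}{4}$ ($K = -2 + \frac{1}{4} \cdot 143 = -2 + \frac{143}{4} = \frac{135}{4} \approx 33.75$)
$G = \frac{1}{10}$ ($G = \frac{5}{-93 + 143} = \frac{5}{50} = 5 \cdot \frac{1}{50} = \frac{1}{10} \approx 0.1$)
$\left(G + K\right)^{2} = \left(\frac{1}{10} + \frac{135}{4}\right)^{2} = \left(\frac{677}{20}\right)^{2} = \frac{458329}{400}$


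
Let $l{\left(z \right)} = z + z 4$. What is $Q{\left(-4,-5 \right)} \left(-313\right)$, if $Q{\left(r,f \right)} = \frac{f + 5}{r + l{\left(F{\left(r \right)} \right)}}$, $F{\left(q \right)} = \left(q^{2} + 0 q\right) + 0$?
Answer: $0$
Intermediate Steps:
$F{\left(q \right)} = q^{2}$ ($F{\left(q \right)} = \left(q^{2} + 0\right) + 0 = q^{2} + 0 = q^{2}$)
$l{\left(z \right)} = 5 z$ ($l{\left(z \right)} = z + 4 z = 5 z$)
$Q{\left(r,f \right)} = \frac{5 + f}{r + 5 r^{2}}$ ($Q{\left(r,f \right)} = \frac{f + 5}{r + 5 r^{2}} = \frac{5 + f}{r + 5 r^{2}}$)
$Q{\left(-4,-5 \right)} \left(-313\right) = \frac{5 - 5}{\left(-4\right) \left(1 + 5 \left(-4\right)\right)} \left(-313\right) = \left(- \frac{1}{4}\right) \frac{1}{1 - 20} \cdot 0 \left(-313\right) = \left(- \frac{1}{4}\right) \frac{1}{-19} \cdot 0 \left(-313\right) = \left(- \frac{1}{4}\right) \left(- \frac{1}{19}\right) 0 \left(-313\right) = 0 \left(-313\right) = 0$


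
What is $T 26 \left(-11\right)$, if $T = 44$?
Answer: $-12584$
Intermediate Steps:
$T 26 \left(-11\right) = 44 \cdot 26 \left(-11\right) = 1144 \left(-11\right) = -12584$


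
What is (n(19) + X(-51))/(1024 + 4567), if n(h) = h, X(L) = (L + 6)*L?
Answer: 2314/5591 ≈ 0.41388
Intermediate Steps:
X(L) = L*(6 + L) (X(L) = (6 + L)*L = L*(6 + L))
(n(19) + X(-51))/(1024 + 4567) = (19 - 51*(6 - 51))/(1024 + 4567) = (19 - 51*(-45))/5591 = (19 + 2295)*(1/5591) = 2314*(1/5591) = 2314/5591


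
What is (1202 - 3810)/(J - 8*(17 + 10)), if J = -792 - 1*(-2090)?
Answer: -1304/541 ≈ -2.4104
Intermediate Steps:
J = 1298 (J = -792 + 2090 = 1298)
(1202 - 3810)/(J - 8*(17 + 10)) = (1202 - 3810)/(1298 - 8*(17 + 10)) = -2608/(1298 - 8*27) = -2608/(1298 - 216) = -2608/1082 = -2608*1/1082 = -1304/541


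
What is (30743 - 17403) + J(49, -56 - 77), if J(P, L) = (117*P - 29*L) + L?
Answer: 22797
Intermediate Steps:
J(P, L) = -28*L + 117*P (J(P, L) = (-29*L + 117*P) + L = -28*L + 117*P)
(30743 - 17403) + J(49, -56 - 77) = (30743 - 17403) + (-28*(-56 - 77) + 117*49) = 13340 + (-28*(-133) + 5733) = 13340 + (3724 + 5733) = 13340 + 9457 = 22797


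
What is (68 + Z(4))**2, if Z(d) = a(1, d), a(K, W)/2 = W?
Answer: 5776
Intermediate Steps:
a(K, W) = 2*W
Z(d) = 2*d
(68 + Z(4))**2 = (68 + 2*4)**2 = (68 + 8)**2 = 76**2 = 5776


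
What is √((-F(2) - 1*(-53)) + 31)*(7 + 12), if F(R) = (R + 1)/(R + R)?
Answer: 57*√37/2 ≈ 173.36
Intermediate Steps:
F(R) = (1 + R)/(2*R) (F(R) = (1 + R)/((2*R)) = (1 + R)*(1/(2*R)) = (1 + R)/(2*R))
√((-F(2) - 1*(-53)) + 31)*(7 + 12) = √((-(1 + 2)/(2*2) - 1*(-53)) + 31)*(7 + 12) = √((-3/(2*2) + 53) + 31)*19 = √((-1*¾ + 53) + 31)*19 = √((-¾ + 53) + 31)*19 = √(209/4 + 31)*19 = √(333/4)*19 = (3*√37/2)*19 = 57*√37/2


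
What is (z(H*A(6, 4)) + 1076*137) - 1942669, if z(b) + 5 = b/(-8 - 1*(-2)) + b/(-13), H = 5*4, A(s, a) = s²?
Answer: -23340686/13 ≈ -1.7954e+6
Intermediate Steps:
H = 20
z(b) = -5 - 19*b/78 (z(b) = -5 + (b/(-8 - 1*(-2)) + b/(-13)) = -5 + (b/(-8 + 2) + b*(-1/13)) = -5 + (b/(-6) - b/13) = -5 + (b*(-⅙) - b/13) = -5 + (-b/6 - b/13) = -5 - 19*b/78)
(z(H*A(6, 4)) + 1076*137) - 1942669 = ((-5 - 190*6²/39) + 1076*137) - 1942669 = ((-5 - 190*36/39) + 147412) - 1942669 = ((-5 - 19/78*720) + 147412) - 1942669 = ((-5 - 2280/13) + 147412) - 1942669 = (-2345/13 + 147412) - 1942669 = 1914011/13 - 1942669 = -23340686/13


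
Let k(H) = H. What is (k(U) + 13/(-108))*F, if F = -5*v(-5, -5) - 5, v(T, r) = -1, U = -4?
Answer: 0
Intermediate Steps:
F = 0 (F = -5*(-1) - 5 = 5 - 5 = 0)
(k(U) + 13/(-108))*F = (-4 + 13/(-108))*0 = (-4 + 13*(-1/108))*0 = (-4 - 13/108)*0 = -445/108*0 = 0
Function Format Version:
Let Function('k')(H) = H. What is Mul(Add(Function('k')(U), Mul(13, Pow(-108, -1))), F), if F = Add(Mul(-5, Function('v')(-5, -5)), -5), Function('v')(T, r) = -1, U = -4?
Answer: 0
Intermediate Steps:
F = 0 (F = Add(Mul(-5, -1), -5) = Add(5, -5) = 0)
Mul(Add(Function('k')(U), Mul(13, Pow(-108, -1))), F) = Mul(Add(-4, Mul(13, Pow(-108, -1))), 0) = Mul(Add(-4, Mul(13, Rational(-1, 108))), 0) = Mul(Add(-4, Rational(-13, 108)), 0) = Mul(Rational(-445, 108), 0) = 0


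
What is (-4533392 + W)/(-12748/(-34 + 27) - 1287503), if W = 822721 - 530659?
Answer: 29689310/8999773 ≈ 3.2989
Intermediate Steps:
W = 292062
(-4533392 + W)/(-12748/(-34 + 27) - 1287503) = (-4533392 + 292062)/(-12748/(-34 + 27) - 1287503) = -4241330/(-12748/(-7) - 1287503) = -4241330/(-⅐*(-12748) - 1287503) = -4241330/(12748/7 - 1287503) = -4241330/(-8999773/7) = -4241330*(-7/8999773) = 29689310/8999773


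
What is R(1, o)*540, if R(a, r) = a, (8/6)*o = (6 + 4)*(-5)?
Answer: 540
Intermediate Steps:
o = -75/2 (o = 3*((6 + 4)*(-5))/4 = 3*(10*(-5))/4 = (¾)*(-50) = -75/2 ≈ -37.500)
R(1, o)*540 = 1*540 = 540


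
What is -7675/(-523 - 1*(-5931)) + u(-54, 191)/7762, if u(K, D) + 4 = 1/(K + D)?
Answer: -4082253563/2875417376 ≈ -1.4197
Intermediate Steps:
u(K, D) = -4 + 1/(D + K) (u(K, D) = -4 + 1/(K + D) = -4 + 1/(D + K))
-7675/(-523 - 1*(-5931)) + u(-54, 191)/7762 = -7675/(-523 - 1*(-5931)) + ((1 - 4*191 - 4*(-54))/(191 - 54))/7762 = -7675/(-523 + 5931) + ((1 - 764 + 216)/137)*(1/7762) = -7675/5408 + ((1/137)*(-547))*(1/7762) = -7675*1/5408 - 547/137*1/7762 = -7675/5408 - 547/1063394 = -4082253563/2875417376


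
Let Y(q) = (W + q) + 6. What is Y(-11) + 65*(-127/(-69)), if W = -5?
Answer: 7565/69 ≈ 109.64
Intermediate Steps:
Y(q) = 1 + q (Y(q) = (-5 + q) + 6 = 1 + q)
Y(-11) + 65*(-127/(-69)) = (1 - 11) + 65*(-127/(-69)) = -10 + 65*(-127*(-1/69)) = -10 + 65*(127/69) = -10 + 8255/69 = 7565/69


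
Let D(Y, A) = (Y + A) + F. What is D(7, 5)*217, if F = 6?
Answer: 3906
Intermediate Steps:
D(Y, A) = 6 + A + Y (D(Y, A) = (Y + A) + 6 = (A + Y) + 6 = 6 + A + Y)
D(7, 5)*217 = (6 + 5 + 7)*217 = 18*217 = 3906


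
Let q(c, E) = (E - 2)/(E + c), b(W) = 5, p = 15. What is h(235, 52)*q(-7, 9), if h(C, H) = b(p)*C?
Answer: 8225/2 ≈ 4112.5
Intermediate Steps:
q(c, E) = (-2 + E)/(E + c)
h(C, H) = 5*C
h(235, 52)*q(-7, 9) = (5*235)*((-2 + 9)/(9 - 7)) = 1175*(7/2) = 8225/2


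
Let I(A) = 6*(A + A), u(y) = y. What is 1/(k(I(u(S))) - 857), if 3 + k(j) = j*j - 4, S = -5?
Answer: 1/2736 ≈ 0.00036550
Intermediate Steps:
I(A) = 12*A (I(A) = 6*(2*A) = 12*A)
k(j) = -7 + j² (k(j) = -3 + (j*j - 4) = -3 + (j² - 4) = -3 + (-4 + j²) = -7 + j²)
1/(k(I(u(S))) - 857) = 1/((-7 + (12*(-5))²) - 857) = 1/((-7 + (-60)²) - 857) = 1/((-7 + 3600) - 857) = 1/(3593 - 857) = 1/2736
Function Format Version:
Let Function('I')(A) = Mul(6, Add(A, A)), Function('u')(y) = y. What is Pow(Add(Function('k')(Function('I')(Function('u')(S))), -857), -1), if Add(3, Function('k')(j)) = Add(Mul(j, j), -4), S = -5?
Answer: Rational(1, 2736) ≈ 0.00036550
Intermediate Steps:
Function('I')(A) = Mul(12, A) (Function('I')(A) = Mul(6, Mul(2, A)) = Mul(12, A))
Function('k')(j) = Add(-7, Pow(j, 2)) (Function('k')(j) = Add(-3, Add(Mul(j, j), -4)) = Add(-3, Add(Pow(j, 2), -4)) = Add(-3, Add(-4, Pow(j, 2))) = Add(-7, Pow(j, 2)))
Pow(Add(Function('k')(Function('I')(Function('u')(S))), -857), -1) = Pow(Add(Add(-7, Pow(Mul(12, -5), 2)), -857), -1) = Pow(Add(Add(-7, Pow(-60, 2)), -857), -1) = Pow(Add(Add(-7, 3600), -857), -1) = Pow(Add(3593, -857), -1) = Pow(2736, -1) = Rational(1, 2736)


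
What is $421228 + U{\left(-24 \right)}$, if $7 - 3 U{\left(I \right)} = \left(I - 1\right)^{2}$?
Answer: $421022$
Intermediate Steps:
$U{\left(I \right)} = \frac{7}{3} - \frac{\left(-1 + I\right)^{2}}{3}$ ($U{\left(I \right)} = \frac{7}{3} - \frac{\left(I - 1\right)^{2}}{3} = \frac{7}{3} - \frac{\left(-1 + I\right)^{2}}{3}$)
$421228 + U{\left(-24 \right)} = 421228 + \left(\frac{7}{3} - \frac{\left(-1 - 24\right)^{2}}{3}\right) = 421228 + \left(\frac{7}{3} - \frac{\left(-25\right)^{2}}{3}\right) = 421228 + \left(\frac{7}{3} - \frac{625}{3}\right) = 421228 - 206 = 421022$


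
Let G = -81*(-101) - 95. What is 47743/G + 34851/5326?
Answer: 134021101/10766509 ≈ 12.448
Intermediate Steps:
G = 8086 (G = 8181 - 95 = 8086)
47743/G + 34851/5326 = 47743/8086 + 34851/5326 = 134021101/10766509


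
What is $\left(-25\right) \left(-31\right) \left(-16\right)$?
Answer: $-12400$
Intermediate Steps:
$\left(-25\right) \left(-31\right) \left(-16\right) = 775 \left(-16\right) = -12400$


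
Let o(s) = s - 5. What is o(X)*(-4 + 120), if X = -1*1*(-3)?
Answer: -232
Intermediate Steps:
X = 3 (X = -1*(-3) = 3)
o(s) = -5 + s
o(X)*(-4 + 120) = (-5 + 3)*(-4 + 120) = -2*116 = -232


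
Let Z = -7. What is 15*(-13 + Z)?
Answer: -300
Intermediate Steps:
15*(-13 + Z) = 15*(-13 - 7) = 15*(-20) = -300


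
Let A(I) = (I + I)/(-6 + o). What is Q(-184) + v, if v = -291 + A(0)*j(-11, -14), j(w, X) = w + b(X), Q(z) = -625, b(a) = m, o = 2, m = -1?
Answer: -916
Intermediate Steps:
b(a) = -1
j(w, X) = -1 + w (j(w, X) = w - 1 = -1 + w)
A(I) = -I/2 (A(I) = (I + I)/(-6 + 2) = (2*I)/(-4) = (2*I)*(-¼) = -I/2)
v = -291 (v = -291 + (-½*0)*(-1 - 11) = -291 + 0*(-12) = -291 + 0 = -291)
Q(-184) + v = -625 - 291 = -916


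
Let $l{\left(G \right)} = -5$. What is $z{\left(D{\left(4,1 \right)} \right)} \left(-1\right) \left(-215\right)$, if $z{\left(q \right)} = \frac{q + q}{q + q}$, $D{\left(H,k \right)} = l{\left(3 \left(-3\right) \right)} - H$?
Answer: $215$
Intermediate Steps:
$D{\left(H,k \right)} = -5 - H$
$z{\left(q \right)} = 1$ ($z{\left(q \right)} = \frac{2 q}{2 q} = 2 q \frac{1}{2 q} = 1$)
$z{\left(D{\left(4,1 \right)} \right)} \left(-1\right) \left(-215\right) = 1 \left(-1\right) \left(-215\right) = \left(-1\right) \left(-215\right) = 215$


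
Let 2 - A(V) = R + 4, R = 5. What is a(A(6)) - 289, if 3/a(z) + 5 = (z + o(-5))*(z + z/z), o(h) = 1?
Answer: -8956/31 ≈ -288.90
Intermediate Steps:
A(V) = -7 (A(V) = 2 - (5 + 4) = 2 - 1*9 = 2 - 9 = -7)
a(z) = 3/(-5 + (1 + z)**2) (a(z) = 3/(-5 + (z + 1)*(z + z/z)) = 3/(-5 + (1 + z)*(z + 1)) = 3/(-5 + (1 + z)*(1 + z)) = 3/(-5 + (1 + z)**2))
a(A(6)) - 289 = 3/(-4 + (-7)**2 + 2*(-7)) - 289 = 3/(-4 + 49 - 14) - 289 = 3/31 - 289 = -8956/31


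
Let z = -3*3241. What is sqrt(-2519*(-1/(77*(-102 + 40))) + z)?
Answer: I*sqrt(1831484774)/434 ≈ 98.608*I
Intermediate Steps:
z = -9723
sqrt(-2519*(-1/(77*(-102 + 40))) + z) = sqrt(-2519*(-1/(77*(-102 + 40))) - 9723) = sqrt(-2519/((-77*(-62))) - 9723) = sqrt(-2519/4774 - 9723) = sqrt(-2519*1/4774 - 9723) = sqrt(-229/434 - 9723) = sqrt(-4220011/434) = I*sqrt(1831484774)/434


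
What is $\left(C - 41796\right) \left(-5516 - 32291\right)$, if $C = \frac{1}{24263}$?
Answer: $\frac{38339940591029}{24263} \approx 1.5802 \cdot 10^{9}$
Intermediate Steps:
$C = \frac{1}{24263} \approx 4.1215 \cdot 10^{-5}$
$\left(C - 41796\right) \left(-5516 - 32291\right) = \left(\frac{1}{24263} - 41796\right) \left(-5516 - 32291\right) = \left(- \frac{1014096347}{24263}\right) \left(-37807\right) = \frac{38339940591029}{24263}$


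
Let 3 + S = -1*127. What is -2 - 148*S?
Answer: 19238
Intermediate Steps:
S = -130 (S = -3 - 1*127 = -3 - 127 = -130)
-2 - 148*S = -2 - 148*(-130) = -2 + 19240 = 19238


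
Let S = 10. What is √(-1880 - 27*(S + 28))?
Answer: I*√2906 ≈ 53.907*I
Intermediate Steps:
√(-1880 - 27*(S + 28)) = √(-1880 - 27*(10 + 28)) = √(-1880 - 27*38) = √(-1880 - 1026) = √(-2906) = I*√2906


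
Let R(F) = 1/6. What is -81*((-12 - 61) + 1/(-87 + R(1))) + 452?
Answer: 3316651/521 ≈ 6365.9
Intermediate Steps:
R(F) = 1/6
-81*((-12 - 61) + 1/(-87 + R(1))) + 452 = -81*((-12 - 61) + 1/(-87 + 1/6)) + 452 = -81*(-73 + 1/(-521/6)) + 452 = -81*(-73 - 6/521) + 452 = -81*(-38039/521) + 452 = 3081159/521 + 452 = 3316651/521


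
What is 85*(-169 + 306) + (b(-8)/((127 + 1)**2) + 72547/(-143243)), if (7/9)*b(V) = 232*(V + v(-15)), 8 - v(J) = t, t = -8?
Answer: 2989079387319/256691456 ≈ 11645.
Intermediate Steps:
v(J) = 16 (v(J) = 8 - 1*(-8) = 8 + 8 = 16)
b(V) = 33408/7 + 2088*V/7 (b(V) = 9*(232*(V + 16))/7 = 9*(232*(16 + V))/7 = 9*(3712 + 232*V)/7 = 33408/7 + 2088*V/7)
85*(-169 + 306) + (b(-8)/((127 + 1)**2) + 72547/(-143243)) = 85*(-169 + 306) + ((33408/7 + (2088/7)*(-8))/((127 + 1)**2) + 72547/(-143243)) = 85*137 + ((33408/7 - 16704/7)/(128**2) + 72547*(-1/143243)) = 11645 + ((16704/7)/16384 - 72547/143243) = 11645 + ((16704/7)*(1/16384) - 72547/143243) = 11645 + (261/1792 - 72547/143243) = 11645 - 92617801/256691456 = 2989079387319/256691456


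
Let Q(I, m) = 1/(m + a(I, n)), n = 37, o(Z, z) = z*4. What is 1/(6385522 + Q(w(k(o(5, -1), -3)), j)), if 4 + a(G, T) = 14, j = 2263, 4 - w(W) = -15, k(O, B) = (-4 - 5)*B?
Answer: 2273/14514291507 ≈ 1.5660e-7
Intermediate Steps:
o(Z, z) = 4*z
k(O, B) = -9*B
w(W) = 19 (w(W) = 4 - 1*(-15) = 4 + 15 = 19)
a(G, T) = 10 (a(G, T) = -4 + 14 = 10)
Q(I, m) = 1/(10 + m) (Q(I, m) = 1/(m + 10) = 1/(10 + m))
1/(6385522 + Q(w(k(o(5, -1), -3)), j)) = 1/(6385522 + 1/(10 + 2263)) = 1/(6385522 + 1/2273) = 1/(14514291507/2273) = 2273/14514291507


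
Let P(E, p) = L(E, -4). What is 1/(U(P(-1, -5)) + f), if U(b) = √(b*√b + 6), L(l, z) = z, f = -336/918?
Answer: -153/(56 - 153*√2*(2 - I)) ≈ 0.30538 + 0.17538*I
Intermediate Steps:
f = -56/153 (f = -336*1/918 = -56/153 ≈ -0.36601)
P(E, p) = -4
U(b) = √(6 + b^(3/2)) (U(b) = √(b^(3/2) + 6) = √(6 + b^(3/2)))
1/(U(P(-1, -5)) + f) = 1/(√(6 + (-4)^(3/2)) - 56/153) = 1/(√(6 - 8*I) - 56/153) = 1/(√2*(2 - I) - 56/153) = 1/(-56/153 + √2*(2 - I))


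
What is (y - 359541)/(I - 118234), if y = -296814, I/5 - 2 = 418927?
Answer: -656355/1976411 ≈ -0.33209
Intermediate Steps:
I = 2094645 (I = 10 + 5*418927 = 10 + 2094635 = 2094645)
(y - 359541)/(I - 118234) = (-296814 - 359541)/(2094645 - 118234) = -656355/1976411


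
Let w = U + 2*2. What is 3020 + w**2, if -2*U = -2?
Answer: 3045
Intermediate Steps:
U = 1 (U = -1/2*(-2) = 1)
w = 5 (w = 1 + 2*2 = 1 + 4 = 5)
3020 + w**2 = 3020 + 5**2 = 3020 + 25 = 3045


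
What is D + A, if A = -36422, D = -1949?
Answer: -38371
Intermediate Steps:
D + A = -1949 - 36422 = -38371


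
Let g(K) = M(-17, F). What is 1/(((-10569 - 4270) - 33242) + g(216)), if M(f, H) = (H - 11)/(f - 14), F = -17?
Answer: -31/1490483 ≈ -2.0799e-5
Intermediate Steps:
M(f, H) = (-11 + H)/(-14 + f)
g(K) = 28/31 (g(K) = (-11 - 17)/(-14 - 17) = -28/(-31) = -1/31*(-28) = 28/31)
1/(((-10569 - 4270) - 33242) + g(216)) = 1/(((-10569 - 4270) - 33242) + 28/31) = 1/((-14839 - 33242) + 28/31) = 1/(-48081 + 28/31) = 1/(-1490483/31) = -31/1490483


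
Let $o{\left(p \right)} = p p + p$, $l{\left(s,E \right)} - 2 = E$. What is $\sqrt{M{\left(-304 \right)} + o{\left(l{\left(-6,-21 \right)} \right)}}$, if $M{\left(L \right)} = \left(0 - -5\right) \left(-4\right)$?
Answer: $\sqrt{322} \approx 17.944$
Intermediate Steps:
$l{\left(s,E \right)} = 2 + E$
$o{\left(p \right)} = p + p^{2}$ ($o{\left(p \right)} = p^{2} + p = p + p^{2}$)
$M{\left(L \right)} = -20$ ($M{\left(L \right)} = \left(0 + 5\right) \left(-4\right) = 5 \left(-4\right) = -20$)
$\sqrt{M{\left(-304 \right)} + o{\left(l{\left(-6,-21 \right)} \right)}} = \sqrt{-20 + \left(2 - 21\right) \left(1 + \left(2 - 21\right)\right)} = \sqrt{-20 - 19 \left(1 - 19\right)} = \sqrt{-20 - -342} = \sqrt{-20 + 342} = \sqrt{322}$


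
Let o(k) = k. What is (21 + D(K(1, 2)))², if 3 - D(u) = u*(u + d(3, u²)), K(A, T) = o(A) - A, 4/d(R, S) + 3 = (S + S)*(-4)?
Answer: 576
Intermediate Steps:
d(R, S) = 4/(-3 - 8*S) (d(R, S) = 4/(-3 + (S + S)*(-4)) = 4/(-3 + (2*S)*(-4)) = 4/(-3 - 8*S))
K(A, T) = 0 (K(A, T) = A - A = 0)
D(u) = 3 - u*(u - 4/(3 + 8*u²))
(21 + D(K(1, 2)))² = (21 + (4*0 + (3 - 1*0²)*(3 + 8*0²))/(3 + 8*0²))² = (21 + (0 + (3 - 1*0)*(3 + 8*0))/(3 + 8*0))² = (21 + (0 + (3 + 0)*(3 + 0))/(3 + 0))² = (21 + (0 + 3*3)/3)² = (21 + (0 + 9)/3)² = (21 + (⅓)*9)² = (21 + 3)² = 24² = 576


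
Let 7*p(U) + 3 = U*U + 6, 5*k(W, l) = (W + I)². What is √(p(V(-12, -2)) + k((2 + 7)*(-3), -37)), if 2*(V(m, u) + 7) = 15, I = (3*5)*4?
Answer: √1069495/70 ≈ 14.774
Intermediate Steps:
I = 60 (I = 15*4 = 60)
V(m, u) = ½ (V(m, u) = -7 + (½)*15 = -7 + 15/2 = ½)
k(W, l) = (60 + W)²/5 (k(W, l) = (W + 60)²/5 = (60 + W)²/5)
p(U) = 3/7 + U²/7 (p(U) = -3/7 + (U*U + 6)/7 = -3/7 + (U² + 6)/7 = -3/7 + (6 + U²)/7 = -3/7 + (6/7 + U²/7) = 3/7 + U²/7)
√(p(V(-12, -2)) + k((2 + 7)*(-3), -37)) = √((3/7 + (½)²/7) + (60 + (2 + 7)*(-3))²/5) = √((3/7 + (⅐)*(¼)) + (60 + 9*(-3))²/5) = √((3/7 + 1/28) + (60 - 27)²/5) = √(13/28 + (⅕)*33²) = √(13/28 + (⅕)*1089) = √(13/28 + 1089/5) = √(30557/140) = √1069495/70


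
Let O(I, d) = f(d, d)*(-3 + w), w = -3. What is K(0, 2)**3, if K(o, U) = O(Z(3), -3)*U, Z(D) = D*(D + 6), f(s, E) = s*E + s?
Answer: -373248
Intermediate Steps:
f(s, E) = s + E*s (f(s, E) = E*s + s = s + E*s)
Z(D) = D*(6 + D)
O(I, d) = -6*d*(1 + d) (O(I, d) = (d*(1 + d))*(-3 - 3) = (d*(1 + d))*(-6) = -6*d*(1 + d))
K(o, U) = -36*U (K(o, U) = (-6*(-3)*(1 - 3))*U = (-6*(-3)*(-2))*U = -36*U)
K(0, 2)**3 = (-36*2)**3 = (-72)**3 = -373248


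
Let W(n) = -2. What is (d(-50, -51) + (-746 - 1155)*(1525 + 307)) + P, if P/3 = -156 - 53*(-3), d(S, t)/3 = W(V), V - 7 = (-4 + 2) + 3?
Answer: -3482629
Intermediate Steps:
V = 8 (V = 7 + ((-4 + 2) + 3) = 7 + (-2 + 3) = 7 + 1 = 8)
d(S, t) = -6 (d(S, t) = 3*(-2) = -6)
P = 9 (P = 3*(-156 - 53*(-3)) = 3*(-156 + 159) = 3*3 = 9)
(d(-50, -51) + (-746 - 1155)*(1525 + 307)) + P = (-6 + (-746 - 1155)*(1525 + 307)) + 9 = (-6 - 1901*1832) + 9 = (-6 - 3482632) + 9 = -3482638 + 9 = -3482629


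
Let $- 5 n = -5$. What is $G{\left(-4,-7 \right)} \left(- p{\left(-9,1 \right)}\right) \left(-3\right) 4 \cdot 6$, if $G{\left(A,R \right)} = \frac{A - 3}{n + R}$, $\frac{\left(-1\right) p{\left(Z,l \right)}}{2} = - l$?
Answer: $168$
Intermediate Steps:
$n = 1$ ($n = \left(- \frac{1}{5}\right) \left(-5\right) = 1$)
$p{\left(Z,l \right)} = 2 l$ ($p{\left(Z,l \right)} = - 2 \left(- l\right) = 2 l$)
$G{\left(A,R \right)} = \frac{-3 + A}{1 + R}$ ($G{\left(A,R \right)} = \frac{A - 3}{1 + R} = \frac{-3 + A}{1 + R}$)
$G{\left(-4,-7 \right)} \left(- p{\left(-9,1 \right)}\right) \left(-3\right) 4 \cdot 6 = \frac{-3 - 4}{1 - 7} \left(- 2 \cdot 1\right) \left(-3\right) 4 \cdot 6 = \frac{1}{-6} \left(-7\right) \left(\left(-1\right) 2\right) \left(\left(-12\right) 6\right) = \left(- \frac{1}{6}\right) \left(-7\right) \left(-2\right) \left(-72\right) = \frac{7}{6} \left(-2\right) \left(-72\right) = \left(- \frac{7}{3}\right) \left(-72\right) = 168$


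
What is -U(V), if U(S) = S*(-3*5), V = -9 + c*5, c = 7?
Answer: 390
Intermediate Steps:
V = 26 (V = -9 + 7*5 = -9 + 35 = 26)
U(S) = -15*S (U(S) = S*(-15) = -15*S)
-U(V) = -(-15)*26 = -1*(-390) = 390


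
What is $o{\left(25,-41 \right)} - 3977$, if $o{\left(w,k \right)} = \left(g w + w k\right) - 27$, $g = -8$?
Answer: $-5229$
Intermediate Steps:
$o{\left(w,k \right)} = -27 - 8 w + k w$ ($o{\left(w,k \right)} = \left(- 8 w + w k\right) - 27 = \left(- 8 w + k w\right) - 27 = -27 - 8 w + k w$)
$o{\left(25,-41 \right)} - 3977 = \left(-27 - 200 - 1025\right) - 3977 = -1252 - 3977 = -5229$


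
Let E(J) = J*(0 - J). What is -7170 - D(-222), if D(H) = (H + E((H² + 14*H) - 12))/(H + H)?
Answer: -355716433/74 ≈ -4.8070e+6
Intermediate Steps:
E(J) = -J² (E(J) = J*(-J) = -J²)
D(H) = (H - (-12 + H² + 14*H)²)/(2*H) (D(H) = (H - ((H² + 14*H) - 12)²)/(H + H) = (H - (-12 + H² + 14*H)²)/((2*H)) = (H - (-12 + H² + 14*H)²)*(1/(2*H)) = (H - (-12 + H² + 14*H)²)/(2*H))
-7170 - D(-222) = -7170 - (-222 - (-12 + (-222)² + 14*(-222))²)/(2*(-222)) = -7170 - (-1)*(-222 - (-12 + 49284 - 3108)²)/(2*222) = -7170 - (-1)*(-222 - 1*46164²)/(2*222) = -7170 - (-1)*(-222 - 1*2131114896)/(2*222) = -7170 - (-1)*(-222 - 2131114896)/(2*222) = -7170 - (-1)*(-2131115118)/(2*222) = -7170 - 1*355185853/74 = -7170 - 355185853/74 = -355716433/74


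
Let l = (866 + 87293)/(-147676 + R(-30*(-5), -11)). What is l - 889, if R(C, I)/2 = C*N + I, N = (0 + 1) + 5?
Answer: -129791481/145898 ≈ -889.60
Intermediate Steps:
N = 6 (N = 1 + 5 = 6)
R(C, I) = 2*I + 12*C (R(C, I) = 2*(C*6 + I) = 2*(6*C + I) = 2*(I + 6*C) = 2*I + 12*C)
l = -88159/145898 (l = (866 + 87293)/(-147676 + (2*(-11) + 12*(-30*(-5)))) = 88159/(-147676 + (-22 + 12*150)) = 88159/(-147676 + (-22 + 1800)) = 88159/(-147676 + 1778) = 88159/(-145898) = 88159*(-1/145898) = -88159/145898 ≈ -0.60425)
l - 889 = -88159/145898 - 889 = -129791481/145898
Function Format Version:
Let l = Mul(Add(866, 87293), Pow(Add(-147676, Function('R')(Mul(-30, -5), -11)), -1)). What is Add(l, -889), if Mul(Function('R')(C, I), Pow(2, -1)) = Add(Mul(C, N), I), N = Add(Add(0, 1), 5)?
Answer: Rational(-129791481, 145898) ≈ -889.60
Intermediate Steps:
N = 6 (N = Add(1, 5) = 6)
Function('R')(C, I) = Add(Mul(2, I), Mul(12, C)) (Function('R')(C, I) = Mul(2, Add(Mul(C, 6), I)) = Mul(2, Add(Mul(6, C), I)) = Mul(2, Add(I, Mul(6, C))) = Add(Mul(2, I), Mul(12, C)))
l = Rational(-88159, 145898) (l = Mul(Add(866, 87293), Pow(Add(-147676, Add(Mul(2, -11), Mul(12, Mul(-30, -5)))), -1)) = Mul(88159, Pow(Add(-147676, Add(-22, Mul(12, 150))), -1)) = Mul(88159, Pow(Add(-147676, Add(-22, 1800)), -1)) = Mul(88159, Pow(Add(-147676, 1778), -1)) = Mul(88159, Pow(-145898, -1)) = Mul(88159, Rational(-1, 145898)) = Rational(-88159, 145898) ≈ -0.60425)
Add(l, -889) = Add(Rational(-88159, 145898), -889) = Rational(-129791481, 145898)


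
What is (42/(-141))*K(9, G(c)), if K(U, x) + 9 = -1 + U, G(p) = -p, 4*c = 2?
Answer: 14/47 ≈ 0.29787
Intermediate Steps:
c = 1/2 (c = (1/4)*2 = 1/2 ≈ 0.50000)
K(U, x) = -10 + U (K(U, x) = -9 + (-1 + U) = -10 + U)
(42/(-141))*K(9, G(c)) = (42/(-141))*(-10 + 9) = (42*(-1/141))*(-1) = -14/47*(-1) = 14/47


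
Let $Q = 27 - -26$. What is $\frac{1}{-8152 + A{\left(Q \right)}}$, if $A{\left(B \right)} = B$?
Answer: $- \frac{1}{8099} \approx -0.00012347$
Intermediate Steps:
$Q = 53$ ($Q = 27 + 26 = 53$)
$\frac{1}{-8152 + A{\left(Q \right)}} = \frac{1}{-8152 + 53} = \frac{1}{-8099} = - \frac{1}{8099}$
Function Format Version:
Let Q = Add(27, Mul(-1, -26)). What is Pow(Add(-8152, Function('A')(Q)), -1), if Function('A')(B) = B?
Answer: Rational(-1, 8099) ≈ -0.00012347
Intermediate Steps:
Q = 53 (Q = Add(27, 26) = 53)
Pow(Add(-8152, Function('A')(Q)), -1) = Pow(Add(-8152, 53), -1) = Pow(-8099, -1) = Rational(-1, 8099)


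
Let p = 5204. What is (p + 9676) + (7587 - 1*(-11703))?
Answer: 34170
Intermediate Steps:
(p + 9676) + (7587 - 1*(-11703)) = (5204 + 9676) + (7587 - 1*(-11703)) = 14880 + (7587 + 11703) = 14880 + 19290 = 34170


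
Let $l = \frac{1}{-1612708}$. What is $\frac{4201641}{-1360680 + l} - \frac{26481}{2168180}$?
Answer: $- \frac{2107105789202296023}{679687112971135340} \approx -3.1001$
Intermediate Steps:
$l = - \frac{1}{1612708} \approx -6.2008 \cdot 10^{-7}$
$\frac{4201641}{-1360680 + l} - \frac{26481}{2168180} = \frac{4201641}{-1360680 - \frac{1}{1612708}} - \frac{26481}{2168180} = \frac{4201641}{- \frac{2194379521441}{1612708}} - \frac{3783}{309740} = 4201641 \left(- \frac{1612708}{2194379521441}\right) - \frac{3783}{309740} = - \frac{6776020053828}{2194379521441} - \frac{3783}{309740} = - \frac{2107105789202296023}{679687112971135340}$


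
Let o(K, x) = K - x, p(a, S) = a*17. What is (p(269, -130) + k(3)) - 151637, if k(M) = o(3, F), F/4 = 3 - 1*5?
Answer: -147053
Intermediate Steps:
p(a, S) = 17*a
F = -8 (F = 4*(3 - 1*5) = 4*(3 - 5) = 4*(-2) = -8)
k(M) = 11 (k(M) = 3 - 1*(-8) = 3 + 8 = 11)
(p(269, -130) + k(3)) - 151637 = (17*269 + 11) - 151637 = (4573 + 11) - 151637 = 4584 - 151637 = -147053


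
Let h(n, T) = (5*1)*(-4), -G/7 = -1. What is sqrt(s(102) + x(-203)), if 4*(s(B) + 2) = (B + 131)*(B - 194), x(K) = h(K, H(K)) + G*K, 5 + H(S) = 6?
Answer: I*sqrt(6802) ≈ 82.474*I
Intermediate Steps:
H(S) = 1 (H(S) = -5 + 6 = 1)
G = 7 (G = -7*(-1) = 7)
h(n, T) = -20 (h(n, T) = 5*(-4) = -20)
x(K) = -20 + 7*K
s(B) = -2 + (-194 + B)*(131 + B)/4 (s(B) = -2 + ((B + 131)*(B - 194))/4 = -2 + ((131 + B)*(-194 + B))/4 = -2 + ((-194 + B)*(131 + B))/4 = -2 + (-194 + B)*(131 + B)/4)
sqrt(s(102) + x(-203)) = sqrt((-12711/2 - 63/4*102 + (1/4)*102**2) + (-20 + 7*(-203))) = sqrt((-12711/2 - 3213/2 + (1/4)*10404) + (-20 - 1421)) = sqrt((-12711/2 - 3213/2 + 2601) - 1441) = sqrt(-5361 - 1441) = sqrt(-6802) = I*sqrt(6802)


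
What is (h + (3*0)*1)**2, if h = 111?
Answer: 12321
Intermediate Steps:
(h + (3*0)*1)**2 = (111 + (3*0)*1)**2 = (111 + 0*1)**2 = (111 + 0)**2 = 111**2 = 12321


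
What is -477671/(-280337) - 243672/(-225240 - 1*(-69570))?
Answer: 23778220339/7273343465 ≈ 3.2692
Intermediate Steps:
-477671/(-280337) - 243672/(-225240 - 1*(-69570)) = -477671*(-1/280337) - 243672/(-225240 + 69570) = 477671/280337 - 243672/(-155670) = 477671/280337 - 243672*(-1/155670) = 477671/280337 + 40612/25945 = 23778220339/7273343465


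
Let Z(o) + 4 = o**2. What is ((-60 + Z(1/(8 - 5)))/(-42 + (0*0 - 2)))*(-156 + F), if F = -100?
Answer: -36800/99 ≈ -371.72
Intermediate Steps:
Z(o) = -4 + o**2
((-60 + Z(1/(8 - 5)))/(-42 + (0*0 - 2)))*(-156 + F) = ((-60 + (-4 + (1/(8 - 5))**2))/(-42 + (0*0 - 2)))*(-156 - 100) = ((-60 + (-4 + (1/3)**2))/(-42 + (0 - 2)))*(-256) = ((-60 + (-4 + (1/3)**2))/(-42 - 2))*(-256) = ((-60 + (-4 + 1/9))/(-44))*(-256) = ((-60 - 35/9)*(-1/44))*(-256) = -575/9*(-1/44)*(-256) = (575/396)*(-256) = -36800/99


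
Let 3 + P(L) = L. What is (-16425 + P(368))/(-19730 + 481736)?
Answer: -8030/231003 ≈ -0.034761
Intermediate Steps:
P(L) = -3 + L
(-16425 + P(368))/(-19730 + 481736) = (-16425 + (-3 + 368))/(-19730 + 481736) = (-16425 + 365)/462006 = -16060*1/462006 = -8030/231003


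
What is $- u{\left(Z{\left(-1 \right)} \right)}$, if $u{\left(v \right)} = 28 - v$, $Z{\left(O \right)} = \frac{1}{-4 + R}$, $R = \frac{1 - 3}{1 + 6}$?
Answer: $- \frac{847}{30} \approx -28.233$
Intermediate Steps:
$R = - \frac{2}{7} \approx -0.28571$
$Z{\left(O \right)} = - \frac{7}{30}$ ($Z{\left(O \right)} = \frac{1}{-4 - \frac{2}{7}} = \frac{1}{- \frac{30}{7}} = - \frac{7}{30}$)
$- u{\left(Z{\left(-1 \right)} \right)} = - (28 - - \frac{7}{30}) = - (28 + \frac{7}{30}) = \left(-1\right) \frac{847}{30} = - \frac{847}{30}$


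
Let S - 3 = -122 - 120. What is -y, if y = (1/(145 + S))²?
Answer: -1/8836 ≈ -0.00011317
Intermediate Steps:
S = -239 (S = 3 + (-122 - 120) = 3 - 242 = -239)
y = 1/8836 (y = (1/(145 - 239))² = (1/(-94))² = (-1/94)² = 1/8836 ≈ 0.00011317)
-y = -1*1/8836 = -1/8836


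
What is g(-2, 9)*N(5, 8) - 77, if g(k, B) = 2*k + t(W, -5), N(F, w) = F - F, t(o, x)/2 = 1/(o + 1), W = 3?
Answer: -77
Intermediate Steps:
t(o, x) = 2/(1 + o) (t(o, x) = 2/(o + 1) = 2/(1 + o))
N(F, w) = 0
g(k, B) = ½ + 2*k (g(k, B) = 2*k + 2/(1 + 3) = 2*k + 2/4 = 2*k + 2*(¼) = 2*k + ½ = ½ + 2*k)
g(-2, 9)*N(5, 8) - 77 = (½ + 2*(-2))*0 - 77 = (½ - 4)*0 - 77 = -7/2*0 - 77 = 0 - 77 = -77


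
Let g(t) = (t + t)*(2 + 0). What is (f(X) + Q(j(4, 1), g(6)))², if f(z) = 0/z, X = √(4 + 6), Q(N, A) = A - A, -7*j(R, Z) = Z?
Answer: 0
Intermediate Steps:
j(R, Z) = -Z/7
g(t) = 4*t (g(t) = (2*t)*2 = 4*t)
Q(N, A) = 0
X = √10 ≈ 3.1623
f(z) = 0
(f(X) + Q(j(4, 1), g(6)))² = (0 + 0)² = 0² = 0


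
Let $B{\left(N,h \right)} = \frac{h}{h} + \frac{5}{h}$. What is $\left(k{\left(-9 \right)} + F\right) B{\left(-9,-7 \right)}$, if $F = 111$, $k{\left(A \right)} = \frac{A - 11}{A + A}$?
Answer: $\frac{2018}{63} \approx 32.032$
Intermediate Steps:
$B{\left(N,h \right)} = 1 + \frac{5}{h}$
$k{\left(A \right)} = \frac{-11 + A}{2 A}$
$\left(k{\left(-9 \right)} + F\right) B{\left(-9,-7 \right)} = \left(\frac{-11 - 9}{2 \left(-9\right)} + 111\right) \frac{5 - 7}{-7} = \left(\frac{1}{2} \left(- \frac{1}{9}\right) \left(-20\right) + 111\right) \left(\left(- \frac{1}{7}\right) \left(-2\right)\right) = \left(\frac{10}{9} + 111\right) \frac{2}{7} = \frac{1009}{9} \cdot \frac{2}{7} = \frac{2018}{63}$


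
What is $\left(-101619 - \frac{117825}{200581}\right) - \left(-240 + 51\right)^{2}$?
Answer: $- \frac{27547912365}{200581} \approx -1.3734 \cdot 10^{5}$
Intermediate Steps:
$\left(-101619 - \frac{117825}{200581}\right) - \left(-240 + 51\right)^{2} = \left(-101619 - 117825 \cdot \frac{1}{200581}\right) - \left(-189\right)^{2} = \left(-101619 - \frac{117825}{200581}\right) - 35721 = - \frac{20382958464}{200581} - 35721 = - \frac{27547912365}{200581}$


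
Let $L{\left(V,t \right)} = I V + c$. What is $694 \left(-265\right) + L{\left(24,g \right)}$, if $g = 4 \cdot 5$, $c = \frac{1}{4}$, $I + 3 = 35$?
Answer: $- \frac{732567}{4} \approx -1.8314 \cdot 10^{5}$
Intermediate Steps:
$I = 32$ ($I = -3 + 35 = 32$)
$c = \frac{1}{4} \approx 0.25$
$g = 20$
$L{\left(V,t \right)} = \frac{1}{4} + 32 V$ ($L{\left(V,t \right)} = 32 V + \frac{1}{4} = \frac{1}{4} + 32 V$)
$694 \left(-265\right) + L{\left(24,g \right)} = 694 \left(-265\right) + \left(\frac{1}{4} + 32 \cdot 24\right) = -183910 + \left(\frac{1}{4} + 768\right) = -183910 + \frac{3073}{4} = - \frac{732567}{4}$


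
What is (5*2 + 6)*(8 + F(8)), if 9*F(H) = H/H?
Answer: 1168/9 ≈ 129.78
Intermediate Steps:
F(H) = ⅑ (F(H) = (H/H)/9 = (⅑)*1 = ⅑)
(5*2 + 6)*(8 + F(8)) = (5*2 + 6)*(8 + ⅑) = (10 + 6)*(73/9) = 16*(73/9) = 1168/9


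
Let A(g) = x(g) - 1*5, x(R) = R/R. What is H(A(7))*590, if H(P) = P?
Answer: -2360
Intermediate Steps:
x(R) = 1
A(g) = -4 (A(g) = 1 - 1*5 = 1 - 5 = -4)
H(A(7))*590 = -4*590 = -2360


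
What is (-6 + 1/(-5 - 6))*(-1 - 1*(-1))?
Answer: 0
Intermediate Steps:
(-6 + 1/(-5 - 6))*(-1 - 1*(-1)) = (-6 + 1/(-11))*(-1 + 1) = (-6 - 1/11)*0 = -67/11*0 = 0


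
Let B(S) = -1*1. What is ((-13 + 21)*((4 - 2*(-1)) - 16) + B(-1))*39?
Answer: -3159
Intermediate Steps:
B(S) = -1
((-13 + 21)*((4 - 2*(-1)) - 16) + B(-1))*39 = ((-13 + 21)*((4 - 2*(-1)) - 16) - 1)*39 = (8*((4 + 2) - 16) - 1)*39 = (8*(6 - 16) - 1)*39 = (8*(-10) - 1)*39 = (-80 - 1)*39 = -81*39 = -3159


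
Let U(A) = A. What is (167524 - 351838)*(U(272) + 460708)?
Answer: -84965067720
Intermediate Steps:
(167524 - 351838)*(U(272) + 460708) = (167524 - 351838)*(272 + 460708) = -184314*460980 = -84965067720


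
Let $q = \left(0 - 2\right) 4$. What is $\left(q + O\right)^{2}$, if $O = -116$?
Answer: $15376$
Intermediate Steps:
$q = -8$ ($q = \left(-2\right) 4 = -8$)
$\left(q + O\right)^{2} = \left(-8 - 116\right)^{2} = \left(-124\right)^{2} = 15376$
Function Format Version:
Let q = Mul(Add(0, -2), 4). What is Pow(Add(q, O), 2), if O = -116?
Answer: 15376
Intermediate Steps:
q = -8 (q = Mul(-2, 4) = -8)
Pow(Add(q, O), 2) = Pow(Add(-8, -116), 2) = Pow(-124, 2) = 15376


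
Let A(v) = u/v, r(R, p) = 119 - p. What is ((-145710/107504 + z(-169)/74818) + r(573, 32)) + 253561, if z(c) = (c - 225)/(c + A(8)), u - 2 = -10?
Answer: 43352961934280937/170918728280 ≈ 2.5365e+5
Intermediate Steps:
u = -8 (u = 2 - 10 = -8)
A(v) = -8/v
z(c) = (-225 + c)/(-1 + c) (z(c) = (c - 225)/(c - 8/8) = (-225 + c)/(c - 8*⅛) = (-225 + c)/(c - 1) = (-225 + c)/(-1 + c))
((-145710/107504 + z(-169)/74818) + r(573, 32)) + 253561 = ((-145710/107504 + ((-225 - 169)/(-1 - 169))/74818) + (119 - 1*32)) + 253561 = ((-145710*1/107504 + (-394/(-170))*(1/74818)) + (119 - 32)) + 253561 = ((-72855/53752 - 1/170*(-394)*(1/74818)) + 87) + 253561 = ((-72855/53752 + (197/85)*(1/74818)) + 87) + 253561 = ((-72855/53752 + 197/6359530) + 87) + 253561 = (-231656484503/170918728280 + 87) + 253561 = 14638272875857/170918728280 + 253561 = 43352961934280937/170918728280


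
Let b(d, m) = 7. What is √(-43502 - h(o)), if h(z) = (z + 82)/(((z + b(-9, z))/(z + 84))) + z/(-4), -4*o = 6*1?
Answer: I*√715358/4 ≈ 211.45*I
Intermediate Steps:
o = -3/2 ≈ -1.5000
h(z) = -z/4 + (82 + z)*(84 + z)/(7 + z) (h(z) = (z + 82)/(((z + 7)/(z + 84))) + z/(-4) = (82 + z)/(((7 + z)/(84 + z))) + z*(-¼) = (82 + z)/(((7 + z)/(84 + z))) - z/4 = (82 + z)*((84 + z)/(7 + z)) - z/4 = (82 + z)*(84 + z)/(7 + z) - z/4 = -z/4 + (82 + z)*(84 + z)/(7 + z))
√(-43502 - h(o)) = √(-43502 - 3*(9184 + (-3/2)² + 219*(-3/2))/(4*(7 - 3/2))) = √(-43502 - 3*(9184 + 9/4 - 657/2)/(4*11/2)) = √(-43502 - 3*2*35431/(4*11*4)) = √(-43502 - 1*9663/8) = √(-43502 - 9663/8) = √(-357679/8) = I*√715358/4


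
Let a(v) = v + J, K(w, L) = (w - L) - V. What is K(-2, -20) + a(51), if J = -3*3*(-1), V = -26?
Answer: 104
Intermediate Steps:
J = 9 (J = -9*(-1) = 9)
K(w, L) = 26 + w - L (K(w, L) = (w - L) - 1*(-26) = (w - L) + 26 = 26 + w - L)
a(v) = 9 + v (a(v) = v + 9 = 9 + v)
K(-2, -20) + a(51) = (26 - 2 - 1*(-20)) + (9 + 51) = (26 - 2 + 20) + 60 = 44 + 60 = 104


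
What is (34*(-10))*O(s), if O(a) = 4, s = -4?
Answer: -1360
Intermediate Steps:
(34*(-10))*O(s) = (34*(-10))*4 = -340*4 = -1360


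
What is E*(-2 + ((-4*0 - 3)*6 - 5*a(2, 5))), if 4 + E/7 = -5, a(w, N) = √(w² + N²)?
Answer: 1260 + 315*√29 ≈ 2956.3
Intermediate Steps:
a(w, N) = √(N² + w²)
E = -63 (E = -28 + 7*(-5) = -28 - 35 = -63)
E*(-2 + ((-4*0 - 3)*6 - 5*a(2, 5))) = -63*(-2 + ((-4*0 - 3)*6 - 5*√(5² + 2²))) = -63*(-2 + ((0 - 3)*6 - 5*√(25 + 4))) = -63*(-2 + (-3*6 - 5*√29)) = -63*(-2 + (-18 - 5*√29)) = -63*(-20 - 5*√29) = 1260 + 315*√29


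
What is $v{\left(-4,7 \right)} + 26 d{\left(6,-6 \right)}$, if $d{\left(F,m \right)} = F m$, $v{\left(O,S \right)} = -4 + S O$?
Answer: $-968$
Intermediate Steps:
$v{\left(O,S \right)} = -4 + O S$
$v{\left(-4,7 \right)} + 26 d{\left(6,-6 \right)} = \left(-4 - 28\right) + 26 \cdot 6 \left(-6\right) = \left(-4 - 28\right) + 26 \left(-36\right) = -32 - 936 = -968$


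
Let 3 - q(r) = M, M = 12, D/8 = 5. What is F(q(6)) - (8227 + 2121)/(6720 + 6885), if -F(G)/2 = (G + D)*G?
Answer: 7581242/13605 ≈ 557.24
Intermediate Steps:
D = 40 (D = 8*5 = 40)
q(r) = -9 (q(r) = 3 - 1*12 = 3 - 12 = -9)
F(G) = -2*G*(40 + G) (F(G) = -2*(G + 40)*G = -2*(40 + G)*G = -2*G*(40 + G))
F(q(6)) - (8227 + 2121)/(6720 + 6885) = -2*(-9)*(40 - 9) - (8227 + 2121)/(6720 + 6885) = -2*(-9)*31 - 10348/13605 = 558 - 10348/13605 = 7581242/13605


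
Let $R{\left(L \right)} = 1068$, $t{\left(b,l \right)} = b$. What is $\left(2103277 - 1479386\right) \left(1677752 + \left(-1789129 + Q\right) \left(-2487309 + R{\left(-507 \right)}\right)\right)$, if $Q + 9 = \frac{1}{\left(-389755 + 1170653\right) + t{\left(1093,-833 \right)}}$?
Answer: $\frac{2170189726391466675454079}{781991} \approx 2.7752 \cdot 10^{18}$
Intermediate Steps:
$Q = - \frac{7037918}{781991}$ ($Q = -9 + \frac{1}{\left(-389755 + 1170653\right) + 1093} = -9 + \frac{1}{780898 + 1093} = -9 + \frac{1}{781991} = - \frac{7037918}{781991} \approx -9.0$)
$\left(2103277 - 1479386\right) \left(1677752 + \left(-1789129 + Q\right) \left(-2487309 + R{\left(-507 \right)}\right)\right) = \left(2103277 - 1479386\right) \left(1677752 + \left(-1789129 - \frac{7037918}{781991}\right) \left(-2487309 + 1068\right)\right) = 623891 \left(1677752 - - \frac{3478474457645017437}{781991}\right) = 623891 \left(1677752 + \frac{3478474457645017437}{781991}\right) = 623891 \cdot \frac{3478475769631981669}{781991} = \frac{2170189726391466675454079}{781991}$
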